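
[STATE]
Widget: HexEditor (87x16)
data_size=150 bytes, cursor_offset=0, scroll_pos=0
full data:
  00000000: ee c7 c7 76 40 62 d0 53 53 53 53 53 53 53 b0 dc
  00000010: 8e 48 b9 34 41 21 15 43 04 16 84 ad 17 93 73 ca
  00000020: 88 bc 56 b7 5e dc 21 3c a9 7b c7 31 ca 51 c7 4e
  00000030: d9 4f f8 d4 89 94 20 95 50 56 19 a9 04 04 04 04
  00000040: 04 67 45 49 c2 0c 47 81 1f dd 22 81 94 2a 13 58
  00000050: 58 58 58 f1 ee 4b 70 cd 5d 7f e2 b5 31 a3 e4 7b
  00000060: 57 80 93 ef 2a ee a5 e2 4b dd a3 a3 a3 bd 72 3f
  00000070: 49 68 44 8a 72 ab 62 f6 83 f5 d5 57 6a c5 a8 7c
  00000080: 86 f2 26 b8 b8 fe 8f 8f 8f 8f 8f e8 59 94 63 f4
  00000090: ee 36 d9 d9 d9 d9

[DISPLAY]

00000000  EE c7 c7 76 40 62 d0 53  53 53 53 53 53 53 b0 dc  |...v@b.SSSSSSS..|         
00000010  8e 48 b9 34 41 21 15 43  04 16 84 ad 17 93 73 ca  |.H.4A!.C......s.|         
00000020  88 bc 56 b7 5e dc 21 3c  a9 7b c7 31 ca 51 c7 4e  |..V.^.!<.{.1.Q.N|         
00000030  d9 4f f8 d4 89 94 20 95  50 56 19 a9 04 04 04 04  |.O.... .PV......|         
00000040  04 67 45 49 c2 0c 47 81  1f dd 22 81 94 2a 13 58  |.gEI..G..."..*.X|         
00000050  58 58 58 f1 ee 4b 70 cd  5d 7f e2 b5 31 a3 e4 7b  |XXX..Kp.]...1..{|         
00000060  57 80 93 ef 2a ee a5 e2  4b dd a3 a3 a3 bd 72 3f  |W...*...K.....r?|         
00000070  49 68 44 8a 72 ab 62 f6  83 f5 d5 57 6a c5 a8 7c  |IhD.r.b....Wj..||         
00000080  86 f2 26 b8 b8 fe 8f 8f  8f 8f 8f e8 59 94 63 f4  |..&.........Y.c.|         
00000090  ee 36 d9 d9 d9 d9                                 |.6....          |         
                                                                                       
                                                                                       
                                                                                       
                                                                                       
                                                                                       
                                                                                       


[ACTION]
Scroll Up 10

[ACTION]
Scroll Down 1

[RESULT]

00000010  8e 48 b9 34 41 21 15 43  04 16 84 ad 17 93 73 ca  |.H.4A!.C......s.|         
00000020  88 bc 56 b7 5e dc 21 3c  a9 7b c7 31 ca 51 c7 4e  |..V.^.!<.{.1.Q.N|         
00000030  d9 4f f8 d4 89 94 20 95  50 56 19 a9 04 04 04 04  |.O.... .PV......|         
00000040  04 67 45 49 c2 0c 47 81  1f dd 22 81 94 2a 13 58  |.gEI..G..."..*.X|         
00000050  58 58 58 f1 ee 4b 70 cd  5d 7f e2 b5 31 a3 e4 7b  |XXX..Kp.]...1..{|         
00000060  57 80 93 ef 2a ee a5 e2  4b dd a3 a3 a3 bd 72 3f  |W...*...K.....r?|         
00000070  49 68 44 8a 72 ab 62 f6  83 f5 d5 57 6a c5 a8 7c  |IhD.r.b....Wj..||         
00000080  86 f2 26 b8 b8 fe 8f 8f  8f 8f 8f e8 59 94 63 f4  |..&.........Y.c.|         
00000090  ee 36 d9 d9 d9 d9                                 |.6....          |         
                                                                                       
                                                                                       
                                                                                       
                                                                                       
                                                                                       
                                                                                       
                                                                                       


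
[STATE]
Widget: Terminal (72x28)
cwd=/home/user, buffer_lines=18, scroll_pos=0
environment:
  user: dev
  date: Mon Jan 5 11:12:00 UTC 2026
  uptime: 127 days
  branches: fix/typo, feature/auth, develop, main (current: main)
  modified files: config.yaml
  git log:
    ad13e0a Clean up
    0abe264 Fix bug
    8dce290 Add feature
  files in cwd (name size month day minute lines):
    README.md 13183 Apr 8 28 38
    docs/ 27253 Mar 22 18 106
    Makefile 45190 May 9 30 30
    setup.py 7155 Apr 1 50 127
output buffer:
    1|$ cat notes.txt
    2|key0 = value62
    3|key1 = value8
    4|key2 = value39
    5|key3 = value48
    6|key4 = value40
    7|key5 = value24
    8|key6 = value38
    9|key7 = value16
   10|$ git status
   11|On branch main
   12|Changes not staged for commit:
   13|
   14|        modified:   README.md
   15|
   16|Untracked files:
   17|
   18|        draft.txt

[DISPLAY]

$ cat notes.txt                                                         
key0 = value62                                                          
key1 = value8                                                           
key2 = value39                                                          
key3 = value48                                                          
key4 = value40                                                          
key5 = value24                                                          
key6 = value38                                                          
key7 = value16                                                          
$ git status                                                            
On branch main                                                          
Changes not staged for commit:                                          
                                                                        
        modified:   README.md                                           
                                                                        
Untracked files:                                                        
                                                                        
        draft.txt                                                       
$ █                                                                     
                                                                        
                                                                        
                                                                        
                                                                        
                                                                        
                                                                        
                                                                        
                                                                        
                                                                        


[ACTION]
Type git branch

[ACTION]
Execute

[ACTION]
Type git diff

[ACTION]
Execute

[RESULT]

key2 = value39                                                          
key3 = value48                                                          
key4 = value40                                                          
key5 = value24                                                          
key6 = value38                                                          
key7 = value16                                                          
$ git status                                                            
On branch main                                                          
Changes not staged for commit:                                          
                                                                        
        modified:   README.md                                           
                                                                        
Untracked files:                                                        
                                                                        
        draft.txt                                                       
$ git branch                                                            
  fix/typo                                                              
  feature/auth                                                          
  develop                                                               
* main                                                                  
$ git diff                                                              
diff --git a/main.py b/main.py                                          
--- a/main.py                                                           
+++ b/main.py                                                           
@@ -1,3 +1,4 @@                                                         
+# updated                                                              
 import sys                                                             
$ █                                                                     


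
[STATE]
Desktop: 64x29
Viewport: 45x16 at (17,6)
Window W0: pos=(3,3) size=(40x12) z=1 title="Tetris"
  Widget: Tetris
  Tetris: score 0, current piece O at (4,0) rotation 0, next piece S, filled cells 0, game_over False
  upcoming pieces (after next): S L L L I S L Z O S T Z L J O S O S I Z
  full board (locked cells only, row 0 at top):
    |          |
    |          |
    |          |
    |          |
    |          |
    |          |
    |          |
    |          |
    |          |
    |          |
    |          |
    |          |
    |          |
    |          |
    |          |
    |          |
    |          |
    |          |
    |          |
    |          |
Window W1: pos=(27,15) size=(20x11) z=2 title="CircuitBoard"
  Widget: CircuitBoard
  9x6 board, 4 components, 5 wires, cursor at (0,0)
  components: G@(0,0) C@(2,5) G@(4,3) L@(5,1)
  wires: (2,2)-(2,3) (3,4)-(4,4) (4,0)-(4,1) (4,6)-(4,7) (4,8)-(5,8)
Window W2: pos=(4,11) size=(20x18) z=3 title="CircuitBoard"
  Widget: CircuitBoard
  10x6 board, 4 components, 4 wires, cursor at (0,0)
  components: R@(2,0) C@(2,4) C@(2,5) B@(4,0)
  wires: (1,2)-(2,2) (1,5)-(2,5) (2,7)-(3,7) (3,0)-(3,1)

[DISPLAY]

xt:                      ┃                   
░                        ┃                   
                         ┃                   
                         ┃                   
                         ┃                   
━━━━━━┓                  ┃                   
d     ┃                  ┃                   
──────┨                  ┃                   
 5 6 7┃━━━━━━━━━━━━━━━━━━┛                   
      ┃   ┏━━━━━━━━━━━━━━━━━━┓               
      ┃   ┃ CircuitBoard     ┃               
·     ┃   ┠──────────────────┨               
│     ┃   ┃   0 1 2 3 4 5 6 7┃               
·     ┃   ┃0  [G]            ┃               
      ┃   ┃                  ┃               
      ┃   ┃1                 ┃               


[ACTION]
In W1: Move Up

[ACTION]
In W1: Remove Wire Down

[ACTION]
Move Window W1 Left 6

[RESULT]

xt:                      ┃                   
░                        ┃                   
                         ┃                   
                         ┃                   
                         ┃                   
━━━━━━┓                  ┃                   
d     ┃                  ┃                   
──────┨                  ┃                   
 5 6 7┃━━━━━━━━━━━━━━━━━━┛                   
      ┃━━━━━━━━━━━━━━━━┓                     
      ┃ircuitBoard     ┃                     
·     ┃────────────────┨                     
│     ┃ 0 1 2 3 4 5 6 7┃                     
·     ┃ [G]            ┃                     
      ┃                ┃                     
      ┃                ┃                     


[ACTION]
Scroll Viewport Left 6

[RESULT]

   │Next:                      ┃             
   │ ░░                        ┃             
   │░░                         ┃             
   │                           ┃             
   │                           ┃             
━━━━━━━━━━━━┓                  ┃             
itBoard     ┃                  ┃             
────────────┨                  ┃             
 2 3 4 5 6 7┃━━━━━━━━━━━━━━━━━━┛             
            ┃━━━━━━━━━━━━━━━━┓               
            ┃ircuitBoard     ┃               
      ·     ┃────────────────┨               
      │     ┃ 0 1 2 3 4 5 6 7┃               
      ·     ┃ [G]            ┃               
            ┃                ┃               
─ ·         ┃                ┃               


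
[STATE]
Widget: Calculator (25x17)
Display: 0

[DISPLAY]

                        0
┌───┬───┬───┬───┐        
│ 7 │ 8 │ 9 │ ÷ │        
├───┼───┼───┼───┤        
│ 4 │ 5 │ 6 │ × │        
├───┼───┼───┼───┤        
│ 1 │ 2 │ 3 │ - │        
├───┼───┼───┼───┤        
│ 0 │ . │ = │ + │        
├───┼───┼───┼───┤        
│ C │ MC│ MR│ M+│        
└───┴───┴───┴───┘        
                         
                         
                         
                         
                         


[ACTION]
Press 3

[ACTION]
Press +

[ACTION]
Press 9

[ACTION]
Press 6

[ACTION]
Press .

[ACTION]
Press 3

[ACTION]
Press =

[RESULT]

                     99.3
┌───┬───┬───┬───┐        
│ 7 │ 8 │ 9 │ ÷ │        
├───┼───┼───┼───┤        
│ 4 │ 5 │ 6 │ × │        
├───┼───┼───┼───┤        
│ 1 │ 2 │ 3 │ - │        
├───┼───┼───┼───┤        
│ 0 │ . │ = │ + │        
├───┼───┼───┼───┤        
│ C │ MC│ MR│ M+│        
└───┴───┴───┴───┘        
                         
                         
                         
                         
                         


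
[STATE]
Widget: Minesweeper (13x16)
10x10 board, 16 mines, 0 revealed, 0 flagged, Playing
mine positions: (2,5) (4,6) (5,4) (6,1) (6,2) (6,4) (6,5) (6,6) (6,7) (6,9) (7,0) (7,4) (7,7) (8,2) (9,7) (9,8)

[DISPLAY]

■■■■■■■■■■   
■■■■■■■■■■   
■■■■■■■■■■   
■■■■■■■■■■   
■■■■■■■■■■   
■■■■■■■■■■   
■■■■■■■■■■   
■■■■■■■■■■   
■■■■■■■■■■   
■■■■■■■■■■   
             
             
             
             
             
             


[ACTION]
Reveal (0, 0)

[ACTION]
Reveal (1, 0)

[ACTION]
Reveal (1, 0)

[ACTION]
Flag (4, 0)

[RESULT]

             
    111      
    1■1      
    1■21     
   11■■1     
1223■■■321   
■■■■■■■■■■   
■■■■■■■■■■   
■■■■■■■■■■   
■■■■■■■■■■   
             
             
             
             
             
             


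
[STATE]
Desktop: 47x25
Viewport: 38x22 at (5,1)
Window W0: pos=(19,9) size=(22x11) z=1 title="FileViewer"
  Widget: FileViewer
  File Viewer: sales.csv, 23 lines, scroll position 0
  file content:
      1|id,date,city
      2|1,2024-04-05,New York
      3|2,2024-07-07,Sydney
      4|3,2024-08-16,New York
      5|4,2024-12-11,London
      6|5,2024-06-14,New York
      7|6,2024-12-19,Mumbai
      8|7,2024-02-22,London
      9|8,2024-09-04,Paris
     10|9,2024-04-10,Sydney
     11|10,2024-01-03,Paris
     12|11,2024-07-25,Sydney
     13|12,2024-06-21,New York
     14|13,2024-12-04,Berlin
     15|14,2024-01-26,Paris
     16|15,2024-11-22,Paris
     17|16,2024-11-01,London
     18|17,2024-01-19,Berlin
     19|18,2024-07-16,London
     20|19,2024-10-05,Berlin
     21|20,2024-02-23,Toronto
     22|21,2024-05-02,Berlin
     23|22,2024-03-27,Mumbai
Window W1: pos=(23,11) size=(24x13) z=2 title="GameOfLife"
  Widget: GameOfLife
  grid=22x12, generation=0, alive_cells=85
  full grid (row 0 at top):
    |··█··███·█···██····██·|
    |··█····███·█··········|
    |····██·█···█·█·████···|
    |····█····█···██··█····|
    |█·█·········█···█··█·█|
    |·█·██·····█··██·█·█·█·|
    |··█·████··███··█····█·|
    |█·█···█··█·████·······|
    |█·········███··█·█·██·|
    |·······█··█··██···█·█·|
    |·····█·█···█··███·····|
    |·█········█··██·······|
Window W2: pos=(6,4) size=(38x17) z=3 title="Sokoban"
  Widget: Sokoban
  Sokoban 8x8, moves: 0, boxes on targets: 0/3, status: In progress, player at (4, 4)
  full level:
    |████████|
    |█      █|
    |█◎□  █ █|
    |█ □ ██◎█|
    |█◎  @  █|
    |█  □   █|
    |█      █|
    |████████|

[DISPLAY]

                                      
                                      
                                      
 ┏━━━━━━━━━━━━━━━━━━━━━━━━━━━━━━━━━━━━
 ┃ Sokoban                            
 ┠────────────────────────────────────
 ┃████████                            
 ┃█      █                            
 ┃█◎□  █ █                            
 ┃█ □ ██◎█                            
 ┃█◎  @  █                            
 ┃█  □   █                            
 ┃█      █                            
 ┃████████                            
 ┃Moves: 0  0/3                       
 ┃                                    
 ┃                                    
 ┃                                    
 ┃                                    
 ┗━━━━━━━━━━━━━━━━━━━━━━━━━━━━━━━━━━━━
                  ┃█·········███··█·█·
                  ┃·······█··█··██···█


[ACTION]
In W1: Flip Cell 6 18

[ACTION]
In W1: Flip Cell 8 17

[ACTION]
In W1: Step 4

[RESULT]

                                      
                                      
                                      
 ┏━━━━━━━━━━━━━━━━━━━━━━━━━━━━━━━━━━━━
 ┃ Sokoban                            
 ┠────────────────────────────────────
 ┃████████                            
 ┃█      █                            
 ┃█◎□  █ █                            
 ┃█ □ ██◎█                            
 ┃█◎  @  █                            
 ┃█  □   █                            
 ┃█      █                            
 ┃████████                            
 ┃Moves: 0  0/3                       
 ┃                                    
 ┃                                    
 ┃                                    
 ┃                                    
 ┗━━━━━━━━━━━━━━━━━━━━━━━━━━━━━━━━━━━━
                  ┃···█·██·····█···█··
                  ┃·············█·██··


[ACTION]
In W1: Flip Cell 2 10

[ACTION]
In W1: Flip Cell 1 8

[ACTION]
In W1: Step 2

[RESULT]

                                      
                                      
                                      
 ┏━━━━━━━━━━━━━━━━━━━━━━━━━━━━━━━━━━━━
 ┃ Sokoban                            
 ┠────────────────────────────────────
 ┃████████                            
 ┃█      █                            
 ┃█◎□  █ █                            
 ┃█ □ ██◎█                            
 ┃█◎  @  █                            
 ┃█  □   █                            
 ┃█      █                            
 ┃████████                            
 ┃Moves: 0  0/3                       
 ┃                                    
 ┃                                    
 ┃                                    
 ┃                                    
 ┗━━━━━━━━━━━━━━━━━━━━━━━━━━━━━━━━━━━━
                  ┃·██·█·█····████····
                  ┃·····█·············


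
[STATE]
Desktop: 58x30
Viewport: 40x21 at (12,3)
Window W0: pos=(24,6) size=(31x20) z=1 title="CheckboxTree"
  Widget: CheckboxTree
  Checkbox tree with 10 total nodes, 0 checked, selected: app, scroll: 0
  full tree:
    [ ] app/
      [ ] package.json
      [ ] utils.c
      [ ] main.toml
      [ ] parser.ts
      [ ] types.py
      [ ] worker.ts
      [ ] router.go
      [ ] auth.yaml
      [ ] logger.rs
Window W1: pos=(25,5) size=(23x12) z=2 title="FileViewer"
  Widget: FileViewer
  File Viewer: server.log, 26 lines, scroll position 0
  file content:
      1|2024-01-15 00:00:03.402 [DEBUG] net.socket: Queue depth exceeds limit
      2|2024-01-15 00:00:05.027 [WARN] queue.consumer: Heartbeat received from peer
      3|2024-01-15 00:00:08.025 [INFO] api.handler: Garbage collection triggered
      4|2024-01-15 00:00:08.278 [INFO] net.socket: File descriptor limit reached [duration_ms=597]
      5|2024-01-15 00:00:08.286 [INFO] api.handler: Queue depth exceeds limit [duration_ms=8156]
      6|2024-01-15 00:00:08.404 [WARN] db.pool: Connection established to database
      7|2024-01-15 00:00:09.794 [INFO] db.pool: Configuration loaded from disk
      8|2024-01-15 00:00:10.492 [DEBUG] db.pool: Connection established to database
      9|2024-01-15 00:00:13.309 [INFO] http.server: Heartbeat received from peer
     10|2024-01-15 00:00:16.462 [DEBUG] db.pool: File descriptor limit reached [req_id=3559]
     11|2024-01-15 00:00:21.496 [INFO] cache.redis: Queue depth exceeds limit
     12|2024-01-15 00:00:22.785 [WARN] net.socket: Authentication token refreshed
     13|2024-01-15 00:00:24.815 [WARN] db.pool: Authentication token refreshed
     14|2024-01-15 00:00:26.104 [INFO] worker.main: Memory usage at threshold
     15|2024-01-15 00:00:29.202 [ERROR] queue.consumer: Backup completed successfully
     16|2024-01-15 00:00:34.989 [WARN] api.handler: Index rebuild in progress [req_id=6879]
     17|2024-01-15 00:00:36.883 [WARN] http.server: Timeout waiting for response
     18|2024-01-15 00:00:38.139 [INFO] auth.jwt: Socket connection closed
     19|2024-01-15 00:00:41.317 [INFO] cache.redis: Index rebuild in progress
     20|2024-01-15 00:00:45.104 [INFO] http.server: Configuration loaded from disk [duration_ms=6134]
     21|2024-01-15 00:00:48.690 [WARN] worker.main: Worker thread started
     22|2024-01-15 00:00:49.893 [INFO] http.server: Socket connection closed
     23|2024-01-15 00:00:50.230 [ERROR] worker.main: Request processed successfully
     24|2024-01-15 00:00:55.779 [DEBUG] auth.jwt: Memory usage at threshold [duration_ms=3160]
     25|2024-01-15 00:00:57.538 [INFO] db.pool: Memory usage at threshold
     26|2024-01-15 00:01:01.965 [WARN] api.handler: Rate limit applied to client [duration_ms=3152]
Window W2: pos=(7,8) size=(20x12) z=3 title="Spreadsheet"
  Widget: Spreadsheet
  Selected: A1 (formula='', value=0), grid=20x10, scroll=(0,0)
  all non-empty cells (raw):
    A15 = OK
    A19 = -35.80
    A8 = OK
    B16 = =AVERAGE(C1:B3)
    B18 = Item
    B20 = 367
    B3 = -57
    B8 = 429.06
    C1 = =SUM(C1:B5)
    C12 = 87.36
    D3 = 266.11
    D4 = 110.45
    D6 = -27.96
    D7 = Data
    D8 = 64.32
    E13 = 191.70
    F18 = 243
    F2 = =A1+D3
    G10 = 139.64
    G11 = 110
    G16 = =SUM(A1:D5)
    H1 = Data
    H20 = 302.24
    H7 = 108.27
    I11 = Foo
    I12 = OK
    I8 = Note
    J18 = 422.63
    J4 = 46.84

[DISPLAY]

                                        
                                        
             ┏━━━━━━━━━━━━━━━━━━━━━┓    
            ┏┃ FileViewer          ┃━━━━
            ┃┠─────────────────────┨    
━━━━━━━━━━━━━━┓024-01-15 00:00:03.▲┃────
eadsheet      ┃024-01-15 00:00:05.█┃    
──────────────┨024-01-15 00:00:08.░┃    
              ┃024-01-15 00:00:08.░┃    
   A       B  ┃024-01-15 00:00:08.░┃    
--------------┃024-01-15 00:00:08.░┃    
     [0]      ┃024-01-15 00:00:09.░┃    
       0      ┃024-01-15 00:00:10.▼┃    
       0     -┃━━━━━━━━━━━━━━━━━━━━┛    
       0      ┃ [ ] auth.yaml           
       0      ┃ [ ] logger.rs           
━━━━━━━━━━━━━━┛                         
            ┃                           
            ┃                           
            ┃                           
            ┃                           


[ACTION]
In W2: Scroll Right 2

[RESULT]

                                        
                                        
             ┏━━━━━━━━━━━━━━━━━━━━━┓    
            ┏┃ FileViewer          ┃━━━━
            ┃┠─────────────────────┨    
━━━━━━━━━━━━━━┓024-01-15 00:00:03.▲┃────
eadsheet      ┃024-01-15 00:00:05.█┃    
──────────────┨024-01-15 00:00:08.░┃    
              ┃024-01-15 00:00:08.░┃    
   C       D  ┃024-01-15 00:00:08.░┃    
--------------┃024-01-15 00:00:08.░┃    
#CIRC!        ┃024-01-15 00:00:09.░┃    
       0      ┃024-01-15 00:00:10.▼┃    
       0  266.┃━━━━━━━━━━━━━━━━━━━━┛    
       0  110.┃ [ ] auth.yaml           
       0      ┃ [ ] logger.rs           
━━━━━━━━━━━━━━┛                         
            ┃                           
            ┃                           
            ┃                           
            ┃                           


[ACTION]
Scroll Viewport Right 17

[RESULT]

                                        
                                        
       ┏━━━━━━━━━━━━━━━━━━━━━┓          
      ┏┃ FileViewer          ┃━━━━━━┓   
      ┃┠─────────────────────┨      ┃   
━━━━━━━━┓024-01-15 00:00:03.▲┃──────┨   
et      ┃024-01-15 00:00:05.█┃      ┃   
────────┨024-01-15 00:00:08.░┃      ┃   
        ┃024-01-15 00:00:08.░┃      ┃   
     D  ┃024-01-15 00:00:08.░┃      ┃   
--------┃024-01-15 00:00:08.░┃      ┃   
        ┃024-01-15 00:00:09.░┃      ┃   
 0      ┃024-01-15 00:00:10.▼┃      ┃   
 0  266.┃━━━━━━━━━━━━━━━━━━━━┛      ┃   
 0  110.┃ [ ] auth.yaml             ┃   
 0      ┃ [ ] logger.rs             ┃   
━━━━━━━━┛                           ┃   
      ┃                             ┃   
      ┃                             ┃   
      ┃                             ┃   
      ┃                             ┃   


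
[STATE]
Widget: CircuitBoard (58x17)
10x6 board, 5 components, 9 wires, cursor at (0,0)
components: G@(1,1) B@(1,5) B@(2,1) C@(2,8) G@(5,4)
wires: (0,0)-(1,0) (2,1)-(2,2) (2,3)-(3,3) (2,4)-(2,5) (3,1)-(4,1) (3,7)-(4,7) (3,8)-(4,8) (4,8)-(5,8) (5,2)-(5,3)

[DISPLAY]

   0 1 2 3 4 5 6 7 8 9                                    
0  [.]                                                    
    │                                                     
1   ·   G               B                                 
                                                          
2       B ─ ·   ·   · ─ ·           C                     
                │                                         
3       ·       ·               ·   ·                     
        │                       │   │                     
4       ·                       ·   ·                     
                                    │                     
5           · ─ ·   G               ·                     
Cursor: (0,0)                                             
                                                          
                                                          
                                                          
                                                          


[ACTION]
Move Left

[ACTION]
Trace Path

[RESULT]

   0 1 2 3 4 5 6 7 8 9                                    
0  [.]                                                    
    │                                                     
1   ·   G               B                                 
                                                          
2       B ─ ·   ·   · ─ ·           C                     
                │                                         
3       ·       ·               ·   ·                     
        │                       │   │                     
4       ·                       ·   ·                     
                                    │                     
5           · ─ ·   G               ·                     
Cursor: (0,0)  Trace: Path with 2 nodes, no components    
                                                          
                                                          
                                                          
                                                          


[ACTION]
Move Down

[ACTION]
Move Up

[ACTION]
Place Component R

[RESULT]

   0 1 2 3 4 5 6 7 8 9                                    
0  [R]                                                    
    │                                                     
1   ·   G               B                                 
                                                          
2       B ─ ·   ·   · ─ ·           C                     
                │                                         
3       ·       ·               ·   ·                     
        │                       │   │                     
4       ·                       ·   ·                     
                                    │                     
5           · ─ ·   G               ·                     
Cursor: (0,0)  Trace: Path with 2 nodes, no components    
                                                          
                                                          
                                                          
                                                          


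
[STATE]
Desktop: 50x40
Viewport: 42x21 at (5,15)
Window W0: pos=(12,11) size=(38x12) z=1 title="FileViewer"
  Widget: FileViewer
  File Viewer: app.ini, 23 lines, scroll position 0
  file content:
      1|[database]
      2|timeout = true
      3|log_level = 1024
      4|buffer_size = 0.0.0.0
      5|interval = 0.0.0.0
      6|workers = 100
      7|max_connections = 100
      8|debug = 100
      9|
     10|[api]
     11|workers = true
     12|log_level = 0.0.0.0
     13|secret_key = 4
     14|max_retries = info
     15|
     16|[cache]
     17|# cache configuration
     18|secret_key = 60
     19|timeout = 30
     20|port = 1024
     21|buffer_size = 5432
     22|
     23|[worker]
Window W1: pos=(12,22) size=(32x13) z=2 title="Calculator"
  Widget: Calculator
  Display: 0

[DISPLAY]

       ┃timeout = true                    
       ┃log_level = 1024                  
       ┃buffer_size = 0.0.0.0             
       ┃interval = 0.0.0.0                
       ┃workers = 100                     
       ┃max_connections = 100             
       ┃debug = 100                       
       ┏━━━━━━━━━━━━━━━━━━━━━━━━━━━━━━┓━━━
       ┃ Calculator                   ┃   
       ┠──────────────────────────────┨   
       ┃                             0┃   
       ┃┌───┬───┬───┬───┐             ┃   
       ┃│ 7 │ 8 │ 9 │ ÷ │             ┃   
       ┃├───┼───┼───┼───┤             ┃   
       ┃│ 4 │ 5 │ 6 │ × │             ┃   
       ┃├───┼───┼───┼───┤             ┃   
       ┃│ 1 │ 2 │ 3 │ - │             ┃   
       ┃├───┼───┼───┼───┤             ┃   
       ┃│ 0 │ . │ = │ + │             ┃   
       ┗━━━━━━━━━━━━━━━━━━━━━━━━━━━━━━┛   
                                          


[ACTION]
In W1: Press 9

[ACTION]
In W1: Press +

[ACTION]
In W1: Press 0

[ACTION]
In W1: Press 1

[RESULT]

       ┃timeout = true                    
       ┃log_level = 1024                  
       ┃buffer_size = 0.0.0.0             
       ┃interval = 0.0.0.0                
       ┃workers = 100                     
       ┃max_connections = 100             
       ┃debug = 100                       
       ┏━━━━━━━━━━━━━━━━━━━━━━━━━━━━━━┓━━━
       ┃ Calculator                   ┃   
       ┠──────────────────────────────┨   
       ┃                             1┃   
       ┃┌───┬───┬───┬───┐             ┃   
       ┃│ 7 │ 8 │ 9 │ ÷ │             ┃   
       ┃├───┼───┼───┼───┤             ┃   
       ┃│ 4 │ 5 │ 6 │ × │             ┃   
       ┃├───┼───┼───┼───┤             ┃   
       ┃│ 1 │ 2 │ 3 │ - │             ┃   
       ┃├───┼───┼───┼───┤             ┃   
       ┃│ 0 │ . │ = │ + │             ┃   
       ┗━━━━━━━━━━━━━━━━━━━━━━━━━━━━━━┛   
                                          


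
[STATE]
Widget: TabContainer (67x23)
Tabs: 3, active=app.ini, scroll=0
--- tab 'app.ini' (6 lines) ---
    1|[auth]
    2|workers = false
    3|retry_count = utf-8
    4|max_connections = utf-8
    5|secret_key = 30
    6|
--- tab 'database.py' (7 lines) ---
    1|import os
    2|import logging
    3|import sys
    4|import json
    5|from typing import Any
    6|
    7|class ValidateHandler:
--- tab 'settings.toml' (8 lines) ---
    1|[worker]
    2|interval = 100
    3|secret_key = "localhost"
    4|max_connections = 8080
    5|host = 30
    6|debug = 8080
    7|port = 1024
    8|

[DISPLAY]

[app.ini]│ database.py │ settings.toml                             
───────────────────────────────────────────────────────────────────
[auth]                                                             
workers = false                                                    
retry_count = utf-8                                                
max_connections = utf-8                                            
secret_key = 30                                                    
                                                                   
                                                                   
                                                                   
                                                                   
                                                                   
                                                                   
                                                                   
                                                                   
                                                                   
                                                                   
                                                                   
                                                                   
                                                                   
                                                                   
                                                                   
                                                                   


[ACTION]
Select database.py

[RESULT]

 app.ini │[database.py]│ settings.toml                             
───────────────────────────────────────────────────────────────────
import os                                                          
import logging                                                     
import sys                                                         
import json                                                        
from typing import Any                                             
                                                                   
class ValidateHandler:                                             
                                                                   
                                                                   
                                                                   
                                                                   
                                                                   
                                                                   
                                                                   
                                                                   
                                                                   
                                                                   
                                                                   
                                                                   
                                                                   
                                                                   


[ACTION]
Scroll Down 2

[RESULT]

 app.ini │[database.py]│ settings.toml                             
───────────────────────────────────────────────────────────────────
import sys                                                         
import json                                                        
from typing import Any                                             
                                                                   
class ValidateHandler:                                             
                                                                   
                                                                   
                                                                   
                                                                   
                                                                   
                                                                   
                                                                   
                                                                   
                                                                   
                                                                   
                                                                   
                                                                   
                                                                   
                                                                   
                                                                   
                                                                   


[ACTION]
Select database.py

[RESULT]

 app.ini │[database.py]│ settings.toml                             
───────────────────────────────────────────────────────────────────
import os                                                          
import logging                                                     
import sys                                                         
import json                                                        
from typing import Any                                             
                                                                   
class ValidateHandler:                                             
                                                                   
                                                                   
                                                                   
                                                                   
                                                                   
                                                                   
                                                                   
                                                                   
                                                                   
                                                                   
                                                                   
                                                                   
                                                                   
                                                                   
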